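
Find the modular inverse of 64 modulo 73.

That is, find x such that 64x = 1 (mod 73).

Step 1: We need x such that 64 * x = 1 (mod 73).
Step 2: Using the extended Euclidean algorithm or trial:
  64 * 8 = 512 = 7 * 73 + 1.
Step 3: Since 512 mod 73 = 1, the inverse is x = 8.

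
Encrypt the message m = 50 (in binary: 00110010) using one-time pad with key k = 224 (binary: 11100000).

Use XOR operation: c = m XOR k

Step 1: Write out the XOR operation bit by bit:
  Message: 00110010
  Key:     11100000
  XOR:     11010010
Step 2: Convert to decimal: 11010010 = 210.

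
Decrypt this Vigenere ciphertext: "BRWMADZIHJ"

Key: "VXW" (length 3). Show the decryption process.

Step 1: Key 'VXW' has length 3. Extended key: VXWVXWVXWV
Step 2: Decrypt each position:
  B(1) - V(21) = 6 = G
  R(17) - X(23) = 20 = U
  W(22) - W(22) = 0 = A
  M(12) - V(21) = 17 = R
  A(0) - X(23) = 3 = D
  D(3) - W(22) = 7 = H
  Z(25) - V(21) = 4 = E
  I(8) - X(23) = 11 = L
  H(7) - W(22) = 11 = L
  J(9) - V(21) = 14 = O
Plaintext: GUARDHELLO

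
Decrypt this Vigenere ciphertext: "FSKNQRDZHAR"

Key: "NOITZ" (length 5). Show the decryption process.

Step 1: Key 'NOITZ' has length 5. Extended key: NOITZNOITZN
Step 2: Decrypt each position:
  F(5) - N(13) = 18 = S
  S(18) - O(14) = 4 = E
  K(10) - I(8) = 2 = C
  N(13) - T(19) = 20 = U
  Q(16) - Z(25) = 17 = R
  R(17) - N(13) = 4 = E
  D(3) - O(14) = 15 = P
  Z(25) - I(8) = 17 = R
  H(7) - T(19) = 14 = O
  A(0) - Z(25) = 1 = B
  R(17) - N(13) = 4 = E
Plaintext: SECUREPROBE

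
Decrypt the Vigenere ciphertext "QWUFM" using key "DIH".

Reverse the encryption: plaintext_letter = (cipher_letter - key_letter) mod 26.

Step 1: Extend key: DIHDI
Step 2: Decrypt each letter (c - k) mod 26:
  Q(16) - D(3) = (16-3) mod 26 = 13 = N
  W(22) - I(8) = (22-8) mod 26 = 14 = O
  U(20) - H(7) = (20-7) mod 26 = 13 = N
  F(5) - D(3) = (5-3) mod 26 = 2 = C
  M(12) - I(8) = (12-8) mod 26 = 4 = E
Plaintext: NONCE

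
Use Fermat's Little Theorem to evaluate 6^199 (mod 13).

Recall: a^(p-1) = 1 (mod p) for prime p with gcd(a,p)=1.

Step 1: Since 13 is prime, by Fermat's Little Theorem: 6^12 = 1 (mod 13).
Step 2: Reduce exponent: 199 mod 12 = 7.
Step 3: So 6^199 = 6^7 (mod 13).
Step 4: 6^7 mod 13 = 7.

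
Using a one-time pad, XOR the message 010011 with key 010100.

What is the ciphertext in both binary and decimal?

Step 1: Write out the XOR operation bit by bit:
  Message: 010011
  Key:     010100
  XOR:     000111
Step 2: Convert to decimal: 000111 = 7.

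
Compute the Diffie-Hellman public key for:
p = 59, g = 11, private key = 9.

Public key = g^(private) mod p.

Step 1: A = g^a mod p = 11^9 mod 59.
  11^1 mod 59 = 11
  11^2 mod 59 = (11 * 11) mod 59 = 3
  11^3 mod 59 = (3 * 11) mod 59 = 33
  11^4 mod 59 = (33 * 11) mod 59 = 9
  11^5 mod 59 = (9 * 11) mod 59 = 40
  11^6 mod 59 = (40 * 11) mod 59 = 27
  11^7 mod 59 = (27 * 11) mod 59 = 2
  11^8 mod 59 = (2 * 11) mod 59 = 22
  11^9 mod 59 = (22 * 11) mod 59 = 6
Result: A = 6.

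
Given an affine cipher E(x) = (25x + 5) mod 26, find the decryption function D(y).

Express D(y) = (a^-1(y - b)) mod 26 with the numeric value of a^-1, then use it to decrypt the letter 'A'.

Step 1: Find a^-1, the modular inverse of 25 mod 26.
Step 2: We need 25 * a^-1 = 1 (mod 26).
Step 3: 25 * 25 = 625 = 24 * 26 + 1, so a^-1 = 25.
Step 4: D(y) = 25(y - 5) mod 26.
Step 5: Apply to 'A' (y = 0): D(0) = 25 * (0 - 5) mod 26 = 25 * -5 mod 26 = 5 -> 'F'.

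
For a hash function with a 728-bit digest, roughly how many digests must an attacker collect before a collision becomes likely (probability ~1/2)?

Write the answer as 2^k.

Step 1: The birthday paradox gives collision probability ~50% after sqrt(2^n) = 2^(n/2) hashes.
Step 2: For 728-bit output: 2^(728/2) = 2^364.
Step 3: Approximately 2^364 hash computations needed.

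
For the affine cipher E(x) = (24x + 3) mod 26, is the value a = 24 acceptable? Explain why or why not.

Step 1: Compute gcd(24, 26).
Step 2: gcd(24, 26) = 2.
Since gcd = 2 != 1, 24 shares a common factor with 26, so it cannot be used.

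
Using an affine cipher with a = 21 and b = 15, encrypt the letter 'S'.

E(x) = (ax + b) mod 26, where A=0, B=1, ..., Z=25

Step 1: Convert 'S' to number: x = 18.
Step 2: E(18) = (21 * 18 + 15) mod 26 = 393 mod 26 = 3.
Step 3: Convert 3 back to letter: D.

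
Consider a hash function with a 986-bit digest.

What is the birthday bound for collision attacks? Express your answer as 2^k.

Step 1: The birthday paradox gives collision probability ~50% after sqrt(2^n) = 2^(n/2) hashes.
Step 2: For 986-bit output: 2^(986/2) = 2^493.
Step 3: Approximately 2^493 hash computations needed.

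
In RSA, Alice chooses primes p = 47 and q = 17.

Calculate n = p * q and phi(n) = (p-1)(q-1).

Step 1: n = p * q = 47 * 17 = 799.
Step 2: phi(n) = (p-1)(q-1) = 46 * 16 = 736.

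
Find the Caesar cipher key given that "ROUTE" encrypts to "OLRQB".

Step 1: Compare first letters: R (position 17) -> O (position 14).
Step 2: Shift = (14 - 17) mod 26 = 23.
The shift value is 23.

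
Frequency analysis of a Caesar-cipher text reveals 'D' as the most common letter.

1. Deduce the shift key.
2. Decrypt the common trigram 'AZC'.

Step 1: In English, 'E' is the most frequent letter (12.7%).
Step 2: The most frequent ciphertext letter is 'D' (position 3).
Step 3: Shift = (3 - 4) mod 26 = 25.
Step 4: Decrypt 'AZC' by shifting back 25:
  A -> B
  Z -> A
  C -> D
Step 5: 'AZC' decrypts to 'BAD'.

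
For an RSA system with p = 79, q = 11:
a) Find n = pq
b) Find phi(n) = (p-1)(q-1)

Step 1: n = p * q = 79 * 11 = 869.
Step 2: phi(n) = (p-1)(q-1) = 78 * 10 = 780.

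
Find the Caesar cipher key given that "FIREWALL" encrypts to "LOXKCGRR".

Step 1: Compare first letters: F (position 5) -> L (position 11).
Step 2: Shift = (11 - 5) mod 26 = 6.
The shift value is 6.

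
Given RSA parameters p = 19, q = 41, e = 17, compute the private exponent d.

Step 1: n = 19 * 41 = 779.
Step 2: phi(n) = 18 * 40 = 720.
Step 3: Find d such that 17 * d = 1 (mod 720).
Step 4: d = 17^(-1) mod 720 = 593.
Verification: 17 * 593 = 10081 = 14 * 720 + 1.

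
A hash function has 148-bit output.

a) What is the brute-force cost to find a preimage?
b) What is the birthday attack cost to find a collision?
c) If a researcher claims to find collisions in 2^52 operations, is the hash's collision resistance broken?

Step 1: Preimage resistance requires brute-force of 2^148 operations.
Step 2: Collision resistance (birthday bound) = 2^(148/2) = 2^74.
Step 3: The claimed attack costs 2^52 operations.
Step 4: Since 2^52 < 2^74, the claimed attack beats the generic birthday bound, so collision resistance is broken.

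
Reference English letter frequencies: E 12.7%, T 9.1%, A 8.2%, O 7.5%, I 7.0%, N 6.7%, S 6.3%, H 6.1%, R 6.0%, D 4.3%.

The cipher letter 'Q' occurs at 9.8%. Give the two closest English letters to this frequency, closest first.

Step 1: Observed frequency of 'Q' is 9.8%.
Step 2: Compute distances to each reference frequency and sort:
  T (9.1%): difference = 0.7% <-- BEST
  A (8.2%): difference = 1.6% <-- RUNNER-UP
  O (7.5%): difference = 2.3%
  I (7.0%): difference = 2.8%
  E (12.7%): difference = 2.9%
Step 3: Most likely is 'T' (9.1%, diff 0.7%); second most likely is 'A' (8.2%, diff 1.6%).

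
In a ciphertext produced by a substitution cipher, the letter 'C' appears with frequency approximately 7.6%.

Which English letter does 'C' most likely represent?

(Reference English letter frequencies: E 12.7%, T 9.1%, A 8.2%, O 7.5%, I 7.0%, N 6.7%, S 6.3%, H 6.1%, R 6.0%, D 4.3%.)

Step 1: The observed frequency is 7.6%.
Step 2: Compare with English frequencies:
  E: 12.7% (difference: 5.1%)
  T: 9.1% (difference: 1.5%)
  A: 8.2% (difference: 0.6%)
  O: 7.5% (difference: 0.1%) <-- closest
  I: 7.0% (difference: 0.6%)
  N: 6.7% (difference: 0.9%)
  S: 6.3% (difference: 1.3%)
  H: 6.1% (difference: 1.5%)
  R: 6.0% (difference: 1.6%)
  D: 4.3% (difference: 3.3%)
Step 3: 'C' most likely represents 'O' (frequency 7.5%).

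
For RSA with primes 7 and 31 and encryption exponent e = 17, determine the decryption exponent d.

Step 1: n = 7 * 31 = 217.
Step 2: phi(n) = 6 * 30 = 180.
Step 3: Find d such that 17 * d = 1 (mod 180).
Step 4: d = 17^(-1) mod 180 = 53.
Verification: 17 * 53 = 901 = 5 * 180 + 1.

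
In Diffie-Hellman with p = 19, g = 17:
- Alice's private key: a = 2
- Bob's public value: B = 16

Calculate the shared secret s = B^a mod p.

Step 1: s = B^a mod p = 16^2 mod 19.
  16^1 mod 19 = 16
  16^2 mod 19 = (16 * 16) mod 19 = 9
Result: shared secret = 9.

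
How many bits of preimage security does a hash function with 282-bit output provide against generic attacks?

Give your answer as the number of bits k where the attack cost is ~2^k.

Step 1: The hash has a 282-bit output.
Step 2: Preimage resistance means: given a digest h(x), it should be infeasible to find any input that hashes to it.
With a 282-bit output there are 2^282 possible digests, so a generic brute-force preimage search costs about 2^282 evaluations.
Step 3: Security level = 282 bits.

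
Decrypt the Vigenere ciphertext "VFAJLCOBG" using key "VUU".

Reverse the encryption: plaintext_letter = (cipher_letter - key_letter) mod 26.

Step 1: Extend key: VUUVUUVUU
Step 2: Decrypt each letter (c - k) mod 26:
  V(21) - V(21) = (21-21) mod 26 = 0 = A
  F(5) - U(20) = (5-20) mod 26 = 11 = L
  A(0) - U(20) = (0-20) mod 26 = 6 = G
  J(9) - V(21) = (9-21) mod 26 = 14 = O
  L(11) - U(20) = (11-20) mod 26 = 17 = R
  C(2) - U(20) = (2-20) mod 26 = 8 = I
  O(14) - V(21) = (14-21) mod 26 = 19 = T
  B(1) - U(20) = (1-20) mod 26 = 7 = H
  G(6) - U(20) = (6-20) mod 26 = 12 = M
Plaintext: ALGORITHM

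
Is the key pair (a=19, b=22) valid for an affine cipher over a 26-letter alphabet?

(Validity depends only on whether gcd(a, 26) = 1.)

Step 1: Compute gcd(19, 26).
Step 2: gcd(19, 26) = 1.
Since gcd = 1, 19 is coprime with 26, so it is a valid key.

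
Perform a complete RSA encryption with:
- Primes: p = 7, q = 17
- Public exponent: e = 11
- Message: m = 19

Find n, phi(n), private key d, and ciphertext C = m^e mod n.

Step 1: n = 7 * 17 = 119.
Step 2: phi(n) = (7-1)(17-1) = 6 * 16 = 96.
Step 3: Find d = 11^(-1) mod 96 = 35.
  Verify: 11 * 35 = 385 = 1 (mod 96).
Step 4: C = 19^11 mod 119 = 59.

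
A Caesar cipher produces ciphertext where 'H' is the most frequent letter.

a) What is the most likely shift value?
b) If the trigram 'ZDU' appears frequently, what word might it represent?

Step 1: In English, 'E' is the most frequent letter (12.7%).
Step 2: The most frequent ciphertext letter is 'H' (position 7).
Step 3: Shift = (7 - 4) mod 26 = 3.
Step 4: Decrypt 'ZDU' by shifting back 3:
  Z -> W
  D -> A
  U -> R
Step 5: 'ZDU' decrypts to 'WAR'.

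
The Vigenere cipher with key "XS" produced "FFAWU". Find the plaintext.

Step 1: Extend key: XSXSX
Step 2: Decrypt each letter (c - k) mod 26:
  F(5) - X(23) = (5-23) mod 26 = 8 = I
  F(5) - S(18) = (5-18) mod 26 = 13 = N
  A(0) - X(23) = (0-23) mod 26 = 3 = D
  W(22) - S(18) = (22-18) mod 26 = 4 = E
  U(20) - X(23) = (20-23) mod 26 = 23 = X
Plaintext: INDEX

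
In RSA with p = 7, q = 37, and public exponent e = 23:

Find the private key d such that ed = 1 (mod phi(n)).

Step 1: n = 7 * 37 = 259.
Step 2: phi(n) = 6 * 36 = 216.
Step 3: Find d such that 23 * d = 1 (mod 216).
Step 4: d = 23^(-1) mod 216 = 47.
Verification: 23 * 47 = 1081 = 5 * 216 + 1.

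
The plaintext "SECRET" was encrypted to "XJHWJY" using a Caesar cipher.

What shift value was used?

Step 1: Compare first letters: S (position 18) -> X (position 23).
Step 2: Shift = (23 - 18) mod 26 = 5.
The shift value is 5.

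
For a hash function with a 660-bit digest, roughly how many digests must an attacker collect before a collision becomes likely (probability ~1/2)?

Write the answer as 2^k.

Step 1: The birthday paradox gives collision probability ~50% after sqrt(2^n) = 2^(n/2) hashes.
Step 2: For 660-bit output: 2^(660/2) = 2^330.
Step 3: Approximately 2^330 hash computations needed.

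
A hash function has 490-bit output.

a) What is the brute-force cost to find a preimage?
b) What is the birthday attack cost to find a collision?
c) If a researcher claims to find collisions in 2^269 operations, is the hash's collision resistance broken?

Step 1: Preimage resistance requires brute-force of 2^490 operations.
Step 2: Collision resistance (birthday bound) = 2^(490/2) = 2^245.
Step 3: The claimed attack costs 2^269 operations.
Step 4: Since 2^269 >= 2^245, the claimed attack is no faster than the generic birthday attack, so this does not break collision resistance.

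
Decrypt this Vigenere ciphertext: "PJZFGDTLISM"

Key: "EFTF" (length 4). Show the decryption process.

Step 1: Key 'EFTF' has length 4. Extended key: EFTFEFTFEFT
Step 2: Decrypt each position:
  P(15) - E(4) = 11 = L
  J(9) - F(5) = 4 = E
  Z(25) - T(19) = 6 = G
  F(5) - F(5) = 0 = A
  G(6) - E(4) = 2 = C
  D(3) - F(5) = 24 = Y
  T(19) - T(19) = 0 = A
  L(11) - F(5) = 6 = G
  I(8) - E(4) = 4 = E
  S(18) - F(5) = 13 = N
  M(12) - T(19) = 19 = T
Plaintext: LEGACYAGENT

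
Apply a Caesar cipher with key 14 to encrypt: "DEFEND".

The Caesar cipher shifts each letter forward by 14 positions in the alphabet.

Step 1: For each letter, shift forward by 14 positions (mod 26).
  D (position 3) -> position (3+14) mod 26 = 17 -> R
  E (position 4) -> position (4+14) mod 26 = 18 -> S
  F (position 5) -> position (5+14) mod 26 = 19 -> T
  E (position 4) -> position (4+14) mod 26 = 18 -> S
  N (position 13) -> position (13+14) mod 26 = 1 -> B
  D (position 3) -> position (3+14) mod 26 = 17 -> R
Result: RSTSBR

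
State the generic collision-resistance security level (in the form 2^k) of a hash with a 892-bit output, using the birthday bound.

Step 1: The birthday paradox gives collision probability ~50% after sqrt(2^n) = 2^(n/2) hashes.
Step 2: For 892-bit output: 2^(892/2) = 2^446.
Step 3: Approximately 2^446 hash computations needed.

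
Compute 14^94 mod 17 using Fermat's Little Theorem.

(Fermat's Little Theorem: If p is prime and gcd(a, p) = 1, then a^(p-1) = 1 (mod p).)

Step 1: Since 17 is prime, by Fermat's Little Theorem: 14^16 = 1 (mod 17).
Step 2: Reduce exponent: 94 mod 16 = 14.
Step 3: So 14^94 = 14^14 (mod 17).
Step 4: 14^14 mod 17 = 2.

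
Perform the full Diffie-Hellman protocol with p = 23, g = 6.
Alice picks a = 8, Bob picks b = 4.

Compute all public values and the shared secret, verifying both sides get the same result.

Step 1: A = g^a mod p = 6^8 mod 23 = 18.
Step 2: B = g^b mod p = 6^4 mod 23 = 8.
Step 3: Alice computes s = B^a mod p = 8^8 mod 23 = 4.
Step 4: Bob computes s = A^b mod p = 18^4 mod 23 = 4.
Both sides agree: shared secret = 4.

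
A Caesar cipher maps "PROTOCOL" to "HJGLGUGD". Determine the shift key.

Step 1: Compare first letters: P (position 15) -> H (position 7).
Step 2: Shift = (7 - 15) mod 26 = 18.
The shift value is 18.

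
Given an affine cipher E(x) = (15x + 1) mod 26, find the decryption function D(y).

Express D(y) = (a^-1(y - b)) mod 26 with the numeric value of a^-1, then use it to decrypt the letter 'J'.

Step 1: Find a^-1, the modular inverse of 15 mod 26.
Step 2: We need 15 * a^-1 = 1 (mod 26).
Step 3: 15 * 7 = 105 = 4 * 26 + 1, so a^-1 = 7.
Step 4: D(y) = 7(y - 1) mod 26.
Step 5: Apply to 'J' (y = 9): D(9) = 7 * (9 - 1) mod 26 = 7 * 8 mod 26 = 4 -> 'E'.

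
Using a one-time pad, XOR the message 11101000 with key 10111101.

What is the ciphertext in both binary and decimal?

Step 1: Write out the XOR operation bit by bit:
  Message: 11101000
  Key:     10111101
  XOR:     01010101
Step 2: Convert to decimal: 01010101 = 85.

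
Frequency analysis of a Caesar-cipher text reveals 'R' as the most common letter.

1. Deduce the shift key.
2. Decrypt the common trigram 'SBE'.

Step 1: In English, 'E' is the most frequent letter (12.7%).
Step 2: The most frequent ciphertext letter is 'R' (position 17).
Step 3: Shift = (17 - 4) mod 26 = 13.
Step 4: Decrypt 'SBE' by shifting back 13:
  S -> F
  B -> O
  E -> R
Step 5: 'SBE' decrypts to 'FOR'.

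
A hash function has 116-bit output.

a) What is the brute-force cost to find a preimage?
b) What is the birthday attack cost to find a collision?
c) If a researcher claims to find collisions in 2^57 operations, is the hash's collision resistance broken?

Step 1: Preimage resistance requires brute-force of 2^116 operations.
Step 2: Collision resistance (birthday bound) = 2^(116/2) = 2^58.
Step 3: The claimed attack costs 2^57 operations.
Step 4: Since 2^57 < 2^58, the claimed attack beats the generic birthday bound, so collision resistance is broken.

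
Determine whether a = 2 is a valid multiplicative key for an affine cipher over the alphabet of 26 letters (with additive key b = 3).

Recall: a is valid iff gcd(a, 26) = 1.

Step 1: Compute gcd(2, 26).
Step 2: gcd(2, 26) = 2.
Since gcd = 2 != 1, 2 shares a common factor with 26, so it cannot be used.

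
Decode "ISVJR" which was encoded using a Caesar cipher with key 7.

Step 1: Reverse the shift by subtracting 7 from each letter position.
  I (position 8) -> position (8-7) mod 26 = 1 -> B
  S (position 18) -> position (18-7) mod 26 = 11 -> L
  V (position 21) -> position (21-7) mod 26 = 14 -> O
  J (position 9) -> position (9-7) mod 26 = 2 -> C
  R (position 17) -> position (17-7) mod 26 = 10 -> K
Decrypted message: BLOCK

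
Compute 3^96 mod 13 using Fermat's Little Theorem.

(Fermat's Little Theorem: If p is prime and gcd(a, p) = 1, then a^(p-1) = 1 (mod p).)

Step 1: Since 13 is prime, by Fermat's Little Theorem: 3^12 = 1 (mod 13).
Step 2: Reduce exponent: 96 mod 12 = 0.
Step 3: So 3^96 = 3^0 (mod 13).
Step 4: 3^0 mod 13 = 1.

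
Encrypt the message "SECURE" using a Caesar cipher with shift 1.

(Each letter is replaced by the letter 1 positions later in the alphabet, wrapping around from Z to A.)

Step 1: For each letter, shift forward by 1 positions (mod 26).
  S (position 18) -> position (18+1) mod 26 = 19 -> T
  E (position 4) -> position (4+1) mod 26 = 5 -> F
  C (position 2) -> position (2+1) mod 26 = 3 -> D
  U (position 20) -> position (20+1) mod 26 = 21 -> V
  R (position 17) -> position (17+1) mod 26 = 18 -> S
  E (position 4) -> position (4+1) mod 26 = 5 -> F
Result: TFDVSF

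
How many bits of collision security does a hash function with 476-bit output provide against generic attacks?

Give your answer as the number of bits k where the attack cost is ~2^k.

Step 1: The hash has a 476-bit output.
Step 2: Collision resistance means it should be infeasible to find any x != y with h(x) = h(y).
By the birthday bound, a generic collision search succeeds after about sqrt(2^476) = 2^(476/2) = 2^238 evaluations.
Step 3: Security level = 238 bits.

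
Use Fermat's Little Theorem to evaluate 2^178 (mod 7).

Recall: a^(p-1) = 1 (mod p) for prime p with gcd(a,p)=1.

Step 1: Since 7 is prime, by Fermat's Little Theorem: 2^6 = 1 (mod 7).
Step 2: Reduce exponent: 178 mod 6 = 4.
Step 3: So 2^178 = 2^4 (mod 7).
Step 4: 2^4 mod 7 = 2.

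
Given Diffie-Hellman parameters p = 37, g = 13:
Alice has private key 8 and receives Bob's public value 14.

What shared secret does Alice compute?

Step 1: s = B^a mod p = 14^8 mod 37.
  14^1 mod 37 = 14
  14^2 mod 37 = (14 * 14) mod 37 = 11
  14^3 mod 37 = (11 * 14) mod 37 = 6
  14^4 mod 37 = (6 * 14) mod 37 = 10
  14^5 mod 37 = (10 * 14) mod 37 = 29
  14^6 mod 37 = (29 * 14) mod 37 = 36
  14^7 mod 37 = (36 * 14) mod 37 = 23
  14^8 mod 37 = (23 * 14) mod 37 = 26
Result: shared secret = 26.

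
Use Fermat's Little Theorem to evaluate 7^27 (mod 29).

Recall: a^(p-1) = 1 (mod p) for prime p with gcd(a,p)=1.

Step 1: Since 29 is prime, by Fermat's Little Theorem: 7^28 = 1 (mod 29).
Step 2: Reduce exponent: 27 mod 28 = 27.
Step 3: So 7^27 = 7^27 (mod 29).
Step 4: 7^27 mod 29 = 25.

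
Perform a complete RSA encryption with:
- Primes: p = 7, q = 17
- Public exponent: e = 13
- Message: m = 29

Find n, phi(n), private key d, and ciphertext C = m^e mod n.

Step 1: n = 7 * 17 = 119.
Step 2: phi(n) = (7-1)(17-1) = 6 * 16 = 96.
Step 3: Find d = 13^(-1) mod 96 = 37.
  Verify: 13 * 37 = 481 = 1 (mod 96).
Step 4: C = 29^13 mod 119 = 99.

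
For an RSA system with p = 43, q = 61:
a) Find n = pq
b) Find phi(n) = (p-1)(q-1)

Step 1: n = p * q = 43 * 61 = 2623.
Step 2: phi(n) = (p-1)(q-1) = 42 * 60 = 2520.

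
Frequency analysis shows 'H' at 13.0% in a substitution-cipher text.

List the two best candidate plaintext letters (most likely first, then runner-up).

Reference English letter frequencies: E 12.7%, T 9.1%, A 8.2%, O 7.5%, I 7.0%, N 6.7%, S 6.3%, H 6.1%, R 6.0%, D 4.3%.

Step 1: Observed frequency of 'H' is 13.0%.
Step 2: Compute distances to each reference frequency and sort:
  E (12.7%): difference = 0.3% <-- BEST
  T (9.1%): difference = 3.9% <-- RUNNER-UP
  A (8.2%): difference = 4.8%
  O (7.5%): difference = 5.5%
  I (7.0%): difference = 6.0%
Step 3: Most likely is 'E' (12.7%, diff 0.3%); second most likely is 'T' (9.1%, diff 3.9%).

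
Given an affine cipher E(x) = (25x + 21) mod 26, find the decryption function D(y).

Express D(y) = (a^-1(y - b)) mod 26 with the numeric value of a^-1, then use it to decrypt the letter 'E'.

Step 1: Find a^-1, the modular inverse of 25 mod 26.
Step 2: We need 25 * a^-1 = 1 (mod 26).
Step 3: 25 * 25 = 625 = 24 * 26 + 1, so a^-1 = 25.
Step 4: D(y) = 25(y - 21) mod 26.
Step 5: Apply to 'E' (y = 4): D(4) = 25 * (4 - 21) mod 26 = 25 * -17 mod 26 = 17 -> 'R'.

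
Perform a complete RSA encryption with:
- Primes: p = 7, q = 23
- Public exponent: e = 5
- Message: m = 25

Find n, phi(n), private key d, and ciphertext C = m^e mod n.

Step 1: n = 7 * 23 = 161.
Step 2: phi(n) = (7-1)(23-1) = 6 * 22 = 132.
Step 3: Find d = 5^(-1) mod 132 = 53.
  Verify: 5 * 53 = 265 = 1 (mod 132).
Step 4: C = 25^5 mod 161 = 9.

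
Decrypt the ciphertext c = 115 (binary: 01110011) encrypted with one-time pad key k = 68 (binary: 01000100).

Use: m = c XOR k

Step 1: XOR ciphertext with key:
  Ciphertext: 01110011
  Key:        01000100
  XOR:        00110111
Step 2: Plaintext = 00110111 = 55 in decimal.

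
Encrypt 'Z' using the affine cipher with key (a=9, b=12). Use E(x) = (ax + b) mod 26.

Step 1: Convert 'Z' to number: x = 25.
Step 2: E(25) = (9 * 25 + 12) mod 26 = 237 mod 26 = 3.
Step 3: Convert 3 back to letter: D.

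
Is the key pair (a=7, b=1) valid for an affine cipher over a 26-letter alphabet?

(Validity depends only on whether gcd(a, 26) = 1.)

Step 1: Compute gcd(7, 26).
Step 2: gcd(7, 26) = 1.
Since gcd = 1, 7 is coprime with 26, so it is a valid key.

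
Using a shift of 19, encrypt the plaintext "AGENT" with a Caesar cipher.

Step 1: For each letter, shift forward by 19 positions (mod 26).
  A (position 0) -> position (0+19) mod 26 = 19 -> T
  G (position 6) -> position (6+19) mod 26 = 25 -> Z
  E (position 4) -> position (4+19) mod 26 = 23 -> X
  N (position 13) -> position (13+19) mod 26 = 6 -> G
  T (position 19) -> position (19+19) mod 26 = 12 -> M
Result: TZXGM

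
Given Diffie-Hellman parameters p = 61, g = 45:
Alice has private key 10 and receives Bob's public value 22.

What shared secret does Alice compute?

Step 1: s = B^a mod p = 22^10 mod 61.
  22^1 mod 61 = 22
  22^2 mod 61 = (22 * 22) mod 61 = 57
  22^3 mod 61 = (57 * 22) mod 61 = 34
  22^4 mod 61 = (34 * 22) mod 61 = 16
  22^5 mod 61 = (16 * 22) mod 61 = 47
  22^6 mod 61 = (47 * 22) mod 61 = 58
  22^7 mod 61 = (58 * 22) mod 61 = 56
  22^8 mod 61 = (56 * 22) mod 61 = 12
  22^9 mod 61 = (12 * 22) mod 61 = 20
  22^10 mod 61 = (20 * 22) mod 61 = 13
Result: shared secret = 13.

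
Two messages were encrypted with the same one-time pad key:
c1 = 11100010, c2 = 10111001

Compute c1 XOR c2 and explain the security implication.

Step 1: c1 XOR c2 = (m1 XOR k) XOR (m2 XOR k).
Step 2: By XOR associativity/commutativity: = m1 XOR m2 XOR k XOR k = m1 XOR m2.
Step 3: 11100010 XOR 10111001 = 01011011 = 91.
Step 4: The key cancels out! An attacker learns m1 XOR m2 = 91, revealing the relationship between plaintexts.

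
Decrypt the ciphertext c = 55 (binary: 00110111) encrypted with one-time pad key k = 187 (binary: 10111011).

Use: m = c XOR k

Step 1: XOR ciphertext with key:
  Ciphertext: 00110111
  Key:        10111011
  XOR:        10001100
Step 2: Plaintext = 10001100 = 140 in decimal.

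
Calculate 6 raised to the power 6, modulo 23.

Step 1: Compute 6^6 mod 23 step by step, reducing modulo 23 at each step.
  6^1 mod 23 = 6
  6^2 mod 23 = (6 * 6) mod 23 = 13
  6^3 mod 23 = (13 * 6) mod 23 = 9
  6^4 mod 23 = (9 * 6) mod 23 = 8
  6^5 mod 23 = (8 * 6) mod 23 = 2
  6^6 mod 23 = (2 * 6) mod 23 = 12
Step 2: Result = 12.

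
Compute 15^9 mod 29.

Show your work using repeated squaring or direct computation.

Step 1: Compute 15^9 mod 29 step by step, reducing modulo 29 at each step.
  15^1 mod 29 = 15
  15^2 mod 29 = (15 * 15) mod 29 = 22
  15^3 mod 29 = (22 * 15) mod 29 = 11
  15^4 mod 29 = (11 * 15) mod 29 = 20
  15^5 mod 29 = (20 * 15) mod 29 = 10
  15^6 mod 29 = (10 * 15) mod 29 = 5
  15^7 mod 29 = (5 * 15) mod 29 = 17
  15^8 mod 29 = (17 * 15) mod 29 = 23
  15^9 mod 29 = (23 * 15) mod 29 = 26
Step 2: Result = 26.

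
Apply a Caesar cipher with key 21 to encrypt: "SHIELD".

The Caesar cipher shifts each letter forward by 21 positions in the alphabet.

Step 1: For each letter, shift forward by 21 positions (mod 26).
  S (position 18) -> position (18+21) mod 26 = 13 -> N
  H (position 7) -> position (7+21) mod 26 = 2 -> C
  I (position 8) -> position (8+21) mod 26 = 3 -> D
  E (position 4) -> position (4+21) mod 26 = 25 -> Z
  L (position 11) -> position (11+21) mod 26 = 6 -> G
  D (position 3) -> position (3+21) mod 26 = 24 -> Y
Result: NCDZGY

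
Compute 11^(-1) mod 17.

Step 1: We need x such that 11 * x = 1 (mod 17).
Step 2: Using the extended Euclidean algorithm or trial:
  11 * 14 = 154 = 9 * 17 + 1.
Step 3: Since 154 mod 17 = 1, the inverse is x = 14.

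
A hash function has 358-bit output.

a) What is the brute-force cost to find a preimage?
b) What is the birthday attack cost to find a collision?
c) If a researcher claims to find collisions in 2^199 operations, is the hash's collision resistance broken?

Step 1: Preimage resistance requires brute-force of 2^358 operations.
Step 2: Collision resistance (birthday bound) = 2^(358/2) = 2^179.
Step 3: The claimed attack costs 2^199 operations.
Step 4: Since 2^199 >= 2^179, the claimed attack is no faster than the generic birthday attack, so this does not break collision resistance.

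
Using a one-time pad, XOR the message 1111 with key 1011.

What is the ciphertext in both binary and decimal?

Step 1: Write out the XOR operation bit by bit:
  Message: 1111
  Key:     1011
  XOR:     0100
Step 2: Convert to decimal: 0100 = 4.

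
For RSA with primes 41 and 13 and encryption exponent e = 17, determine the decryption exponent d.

Step 1: n = 41 * 13 = 533.
Step 2: phi(n) = 40 * 12 = 480.
Step 3: Find d such that 17 * d = 1 (mod 480).
Step 4: d = 17^(-1) mod 480 = 113.
Verification: 17 * 113 = 1921 = 4 * 480 + 1.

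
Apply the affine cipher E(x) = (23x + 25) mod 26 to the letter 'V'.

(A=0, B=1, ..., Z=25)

Step 1: Convert 'V' to number: x = 21.
Step 2: E(21) = (23 * 21 + 25) mod 26 = 508 mod 26 = 14.
Step 3: Convert 14 back to letter: O.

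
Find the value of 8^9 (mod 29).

Step 1: Compute 8^9 mod 29 step by step, reducing modulo 29 at each step.
  8^1 mod 29 = 8
  8^2 mod 29 = (8 * 8) mod 29 = 6
  8^3 mod 29 = (6 * 8) mod 29 = 19
  8^4 mod 29 = (19 * 8) mod 29 = 7
  8^5 mod 29 = (7 * 8) mod 29 = 27
  8^6 mod 29 = (27 * 8) mod 29 = 13
  8^7 mod 29 = (13 * 8) mod 29 = 17
  8^8 mod 29 = (17 * 8) mod 29 = 20
  8^9 mod 29 = (20 * 8) mod 29 = 15
Step 2: Result = 15.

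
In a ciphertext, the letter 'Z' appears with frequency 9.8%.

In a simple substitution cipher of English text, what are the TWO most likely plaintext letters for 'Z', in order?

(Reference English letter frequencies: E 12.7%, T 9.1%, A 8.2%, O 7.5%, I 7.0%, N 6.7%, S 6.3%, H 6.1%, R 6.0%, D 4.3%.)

Step 1: Observed frequency of 'Z' is 9.8%.
Step 2: Compute distances to each reference frequency and sort:
  T (9.1%): difference = 0.7% <-- BEST
  A (8.2%): difference = 1.6% <-- RUNNER-UP
  O (7.5%): difference = 2.3%
  I (7.0%): difference = 2.8%
  E (12.7%): difference = 2.9%
Step 3: Most likely is 'T' (9.1%, diff 0.7%); second most likely is 'A' (8.2%, diff 1.6%).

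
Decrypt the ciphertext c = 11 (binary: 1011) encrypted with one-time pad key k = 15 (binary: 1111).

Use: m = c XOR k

Step 1: XOR ciphertext with key:
  Ciphertext: 1011
  Key:        1111
  XOR:        0100
Step 2: Plaintext = 0100 = 4 in decimal.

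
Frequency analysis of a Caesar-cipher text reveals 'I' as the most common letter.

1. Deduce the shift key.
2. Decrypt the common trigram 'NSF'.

Step 1: In English, 'E' is the most frequent letter (12.7%).
Step 2: The most frequent ciphertext letter is 'I' (position 8).
Step 3: Shift = (8 - 4) mod 26 = 4.
Step 4: Decrypt 'NSF' by shifting back 4:
  N -> J
  S -> O
  F -> B
Step 5: 'NSF' decrypts to 'JOB'.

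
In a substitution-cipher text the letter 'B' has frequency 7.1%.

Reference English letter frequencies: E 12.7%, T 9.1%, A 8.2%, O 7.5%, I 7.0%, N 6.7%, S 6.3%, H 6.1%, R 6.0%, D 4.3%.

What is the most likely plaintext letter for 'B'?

Step 1: The observed frequency is 7.1%.
Step 2: Compare with English frequencies:
  E: 12.7% (difference: 5.6%)
  T: 9.1% (difference: 2.0%)
  A: 8.2% (difference: 1.1%)
  O: 7.5% (difference: 0.4%)
  I: 7.0% (difference: 0.1%) <-- closest
  N: 6.7% (difference: 0.4%)
  S: 6.3% (difference: 0.8%)
  H: 6.1% (difference: 1.0%)
  R: 6.0% (difference: 1.1%)
  D: 4.3% (difference: 2.8%)
Step 3: 'B' most likely represents 'I' (frequency 7.0%).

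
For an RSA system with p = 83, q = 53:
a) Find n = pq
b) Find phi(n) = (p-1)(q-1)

Step 1: n = p * q = 83 * 53 = 4399.
Step 2: phi(n) = (p-1)(q-1) = 82 * 52 = 4264.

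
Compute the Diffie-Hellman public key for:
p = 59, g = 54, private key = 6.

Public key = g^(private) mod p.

Step 1: A = g^a mod p = 54^6 mod 59.
  54^1 mod 59 = 54
  54^2 mod 59 = (54 * 54) mod 59 = 25
  54^3 mod 59 = (25 * 54) mod 59 = 52
  54^4 mod 59 = (52 * 54) mod 59 = 35
  54^5 mod 59 = (35 * 54) mod 59 = 2
  54^6 mod 59 = (2 * 54) mod 59 = 49
Result: A = 49.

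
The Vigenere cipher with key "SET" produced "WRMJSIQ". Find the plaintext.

Step 1: Extend key: SETSETS
Step 2: Decrypt each letter (c - k) mod 26:
  W(22) - S(18) = (22-18) mod 26 = 4 = E
  R(17) - E(4) = (17-4) mod 26 = 13 = N
  M(12) - T(19) = (12-19) mod 26 = 19 = T
  J(9) - S(18) = (9-18) mod 26 = 17 = R
  S(18) - E(4) = (18-4) mod 26 = 14 = O
  I(8) - T(19) = (8-19) mod 26 = 15 = P
  Q(16) - S(18) = (16-18) mod 26 = 24 = Y
Plaintext: ENTROPY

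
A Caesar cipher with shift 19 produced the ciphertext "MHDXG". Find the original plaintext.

Step 1: Reverse the shift by subtracting 19 from each letter position.
  M (position 12) -> position (12-19) mod 26 = 19 -> T
  H (position 7) -> position (7-19) mod 26 = 14 -> O
  D (position 3) -> position (3-19) mod 26 = 10 -> K
  X (position 23) -> position (23-19) mod 26 = 4 -> E
  G (position 6) -> position (6-19) mod 26 = 13 -> N
Decrypted message: TOKEN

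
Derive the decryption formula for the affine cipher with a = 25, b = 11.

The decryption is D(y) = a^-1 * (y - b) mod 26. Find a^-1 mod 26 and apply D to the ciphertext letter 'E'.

Step 1: Find a^-1, the modular inverse of 25 mod 26.
Step 2: We need 25 * a^-1 = 1 (mod 26).
Step 3: 25 * 25 = 625 = 24 * 26 + 1, so a^-1 = 25.
Step 4: D(y) = 25(y - 11) mod 26.
Step 5: Apply to 'E' (y = 4): D(4) = 25 * (4 - 11) mod 26 = 25 * -7 mod 26 = 7 -> 'H'.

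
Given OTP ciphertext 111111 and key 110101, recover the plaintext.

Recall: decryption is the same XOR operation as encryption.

Step 1: XOR ciphertext with key:
  Ciphertext: 111111
  Key:        110101
  XOR:        001010
Step 2: Plaintext = 001010 = 10 in decimal.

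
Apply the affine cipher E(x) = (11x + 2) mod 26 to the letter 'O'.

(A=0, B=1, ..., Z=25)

Step 1: Convert 'O' to number: x = 14.
Step 2: E(14) = (11 * 14 + 2) mod 26 = 156 mod 26 = 0.
Step 3: Convert 0 back to letter: A.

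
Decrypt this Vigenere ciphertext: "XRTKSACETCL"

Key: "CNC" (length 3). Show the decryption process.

Step 1: Key 'CNC' has length 3. Extended key: CNCCNCCNCCN
Step 2: Decrypt each position:
  X(23) - C(2) = 21 = V
  R(17) - N(13) = 4 = E
  T(19) - C(2) = 17 = R
  K(10) - C(2) = 8 = I
  S(18) - N(13) = 5 = F
  A(0) - C(2) = 24 = Y
  C(2) - C(2) = 0 = A
  E(4) - N(13) = 17 = R
  T(19) - C(2) = 17 = R
  C(2) - C(2) = 0 = A
  L(11) - N(13) = 24 = Y
Plaintext: VERIFYARRAY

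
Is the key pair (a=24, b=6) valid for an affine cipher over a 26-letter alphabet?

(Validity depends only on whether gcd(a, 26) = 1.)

Step 1: Compute gcd(24, 26).
Step 2: gcd(24, 26) = 2.
Since gcd = 2 != 1, 24 shares a common factor with 26, so it cannot be used.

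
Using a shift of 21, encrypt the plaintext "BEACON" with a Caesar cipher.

Step 1: For each letter, shift forward by 21 positions (mod 26).
  B (position 1) -> position (1+21) mod 26 = 22 -> W
  E (position 4) -> position (4+21) mod 26 = 25 -> Z
  A (position 0) -> position (0+21) mod 26 = 21 -> V
  C (position 2) -> position (2+21) mod 26 = 23 -> X
  O (position 14) -> position (14+21) mod 26 = 9 -> J
  N (position 13) -> position (13+21) mod 26 = 8 -> I
Result: WZVXJI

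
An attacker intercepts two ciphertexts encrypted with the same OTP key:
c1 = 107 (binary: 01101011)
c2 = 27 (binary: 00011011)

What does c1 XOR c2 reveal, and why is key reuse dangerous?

Step 1: c1 XOR c2 = (m1 XOR k) XOR (m2 XOR k).
Step 2: By XOR associativity/commutativity: = m1 XOR m2 XOR k XOR k = m1 XOR m2.
Step 3: 01101011 XOR 00011011 = 01110000 = 112.
Step 4: The key cancels out! An attacker learns m1 XOR m2 = 112, revealing the relationship between plaintexts.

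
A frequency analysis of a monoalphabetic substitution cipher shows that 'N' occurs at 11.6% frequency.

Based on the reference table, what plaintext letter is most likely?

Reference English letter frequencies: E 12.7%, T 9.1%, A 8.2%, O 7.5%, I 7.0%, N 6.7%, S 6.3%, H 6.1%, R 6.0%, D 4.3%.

Step 1: The observed frequency is 11.6%.
Step 2: Compare with English frequencies:
  E: 12.7% (difference: 1.1%) <-- closest
  T: 9.1% (difference: 2.5%)
  A: 8.2% (difference: 3.4%)
  O: 7.5% (difference: 4.1%)
  I: 7.0% (difference: 4.6%)
  N: 6.7% (difference: 4.9%)
  S: 6.3% (difference: 5.3%)
  H: 6.1% (difference: 5.5%)
  R: 6.0% (difference: 5.6%)
  D: 4.3% (difference: 7.3%)
Step 3: 'N' most likely represents 'E' (frequency 12.7%).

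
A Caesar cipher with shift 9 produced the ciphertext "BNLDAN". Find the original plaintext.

Step 1: Reverse the shift by subtracting 9 from each letter position.
  B (position 1) -> position (1-9) mod 26 = 18 -> S
  N (position 13) -> position (13-9) mod 26 = 4 -> E
  L (position 11) -> position (11-9) mod 26 = 2 -> C
  D (position 3) -> position (3-9) mod 26 = 20 -> U
  A (position 0) -> position (0-9) mod 26 = 17 -> R
  N (position 13) -> position (13-9) mod 26 = 4 -> E
Decrypted message: SECURE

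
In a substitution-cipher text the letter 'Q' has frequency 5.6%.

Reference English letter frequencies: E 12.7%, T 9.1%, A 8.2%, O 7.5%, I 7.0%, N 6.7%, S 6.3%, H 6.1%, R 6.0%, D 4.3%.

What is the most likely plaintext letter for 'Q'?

Step 1: The observed frequency is 5.6%.
Step 2: Compare with English frequencies:
  E: 12.7% (difference: 7.1%)
  T: 9.1% (difference: 3.5%)
  A: 8.2% (difference: 2.6%)
  O: 7.5% (difference: 1.9%)
  I: 7.0% (difference: 1.4%)
  N: 6.7% (difference: 1.1%)
  S: 6.3% (difference: 0.7%)
  H: 6.1% (difference: 0.5%)
  R: 6.0% (difference: 0.4%) <-- closest
  D: 4.3% (difference: 1.3%)
Step 3: 'Q' most likely represents 'R' (frequency 6.0%).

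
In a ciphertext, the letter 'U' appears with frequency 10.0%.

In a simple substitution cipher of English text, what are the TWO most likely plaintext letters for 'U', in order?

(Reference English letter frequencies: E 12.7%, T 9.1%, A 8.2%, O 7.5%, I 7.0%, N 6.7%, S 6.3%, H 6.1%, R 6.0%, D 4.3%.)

Step 1: Observed frequency of 'U' is 10.0%.
Step 2: Compute distances to each reference frequency and sort:
  T (9.1%): difference = 0.9% <-- BEST
  A (8.2%): difference = 1.8% <-- RUNNER-UP
  O (7.5%): difference = 2.5%
  E (12.7%): difference = 2.7%
  I (7.0%): difference = 3.0%
Step 3: Most likely is 'T' (9.1%, diff 0.9%); second most likely is 'A' (8.2%, diff 1.8%).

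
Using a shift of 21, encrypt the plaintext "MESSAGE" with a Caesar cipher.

Step 1: For each letter, shift forward by 21 positions (mod 26).
  M (position 12) -> position (12+21) mod 26 = 7 -> H
  E (position 4) -> position (4+21) mod 26 = 25 -> Z
  S (position 18) -> position (18+21) mod 26 = 13 -> N
  S (position 18) -> position (18+21) mod 26 = 13 -> N
  A (position 0) -> position (0+21) mod 26 = 21 -> V
  G (position 6) -> position (6+21) mod 26 = 1 -> B
  E (position 4) -> position (4+21) mod 26 = 25 -> Z
Result: HZNNVBZ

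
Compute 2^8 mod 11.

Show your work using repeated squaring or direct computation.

Step 1: Compute 2^8 mod 11 step by step, reducing modulo 11 at each step.
  2^1 mod 11 = 2
  2^2 mod 11 = (2 * 2) mod 11 = 4
  2^3 mod 11 = (4 * 2) mod 11 = 8
  2^4 mod 11 = (8 * 2) mod 11 = 5
  2^5 mod 11 = (5 * 2) mod 11 = 10
  2^6 mod 11 = (10 * 2) mod 11 = 9
  2^7 mod 11 = (9 * 2) mod 11 = 7
  2^8 mod 11 = (7 * 2) mod 11 = 3
Step 2: Result = 3.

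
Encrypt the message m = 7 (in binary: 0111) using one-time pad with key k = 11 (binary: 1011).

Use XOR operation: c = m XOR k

Step 1: Write out the XOR operation bit by bit:
  Message: 0111
  Key:     1011
  XOR:     1100
Step 2: Convert to decimal: 1100 = 12.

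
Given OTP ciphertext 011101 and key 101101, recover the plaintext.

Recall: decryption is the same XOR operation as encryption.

Step 1: XOR ciphertext with key:
  Ciphertext: 011101
  Key:        101101
  XOR:        110000
Step 2: Plaintext = 110000 = 48 in decimal.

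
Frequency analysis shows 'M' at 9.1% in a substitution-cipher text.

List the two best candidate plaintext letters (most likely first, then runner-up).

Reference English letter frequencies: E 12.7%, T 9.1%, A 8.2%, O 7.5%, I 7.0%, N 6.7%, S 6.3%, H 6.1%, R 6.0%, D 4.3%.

Step 1: Observed frequency of 'M' is 9.1%.
Step 2: Compute distances to each reference frequency and sort:
  T (9.1%): difference = 0.0% <-- BEST
  A (8.2%): difference = 0.9% <-- RUNNER-UP
  O (7.5%): difference = 1.6%
  I (7.0%): difference = 2.1%
  N (6.7%): difference = 2.4%
Step 3: Most likely is 'T' (9.1%, diff 0.0%); second most likely is 'A' (8.2%, diff 0.9%).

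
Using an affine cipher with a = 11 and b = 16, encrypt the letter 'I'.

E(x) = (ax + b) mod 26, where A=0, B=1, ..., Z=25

Step 1: Convert 'I' to number: x = 8.
Step 2: E(8) = (11 * 8 + 16) mod 26 = 104 mod 26 = 0.
Step 3: Convert 0 back to letter: A.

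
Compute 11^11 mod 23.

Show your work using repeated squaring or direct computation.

Step 1: Compute 11^11 mod 23 step by step, reducing modulo 23 at each step.
  11^1 mod 23 = 11
  11^2 mod 23 = (11 * 11) mod 23 = 6
  11^3 mod 23 = (6 * 11) mod 23 = 20
  11^4 mod 23 = (20 * 11) mod 23 = 13
  11^5 mod 23 = (13 * 11) mod 23 = 5
  11^6 mod 23 = (5 * 11) mod 23 = 9
  11^7 mod 23 = (9 * 11) mod 23 = 7
  11^8 mod 23 = (7 * 11) mod 23 = 8
  11^9 mod 23 = (8 * 11) mod 23 = 19
  11^10 mod 23 = (19 * 11) mod 23 = 2
  11^11 mod 23 = (2 * 11) mod 23 = 22
Step 2: Result = 22.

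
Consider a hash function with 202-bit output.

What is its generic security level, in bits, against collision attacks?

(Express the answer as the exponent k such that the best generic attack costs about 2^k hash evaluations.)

Step 1: The hash has a 202-bit output.
Step 2: Collision resistance means it should be infeasible to find any x != y with h(x) = h(y).
By the birthday bound, a generic collision search succeeds after about sqrt(2^202) = 2^(202/2) = 2^101 evaluations.
Step 3: Security level = 101 bits.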